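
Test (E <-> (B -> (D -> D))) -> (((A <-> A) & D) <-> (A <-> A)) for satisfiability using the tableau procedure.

Satisfiable

Initial set: {((E <-> (B -> (D -> D))) -> (((A <-> A) & D) <-> (A <-> A)))}.
((E <-> (B -> (D -> D))) -> (((A <-> A) & D) <-> (A <-> A))): β-rule — branch into ~(E <-> (B -> (D -> D)))  //  (((A <-> A) & D) <-> (A <-> A)).
  branch 1 (add ~(E <-> (B -> (D -> D)))):
    ~(E <-> (B -> (D -> D))): β-rule — branch into E, ~(B -> (D -> D))  //  ~E, (B -> (D -> D)).
      branch 1.1 (add E, ~(B -> (D -> D))):
        ~(B -> (D -> D)): α-rule — add B, ~(D -> D).
        ~(D -> D): α-rule — add D, ~D.
        × closes — contains both D and ~D.
      branch 1.2 (add ~E, (B -> (D -> D))):
        (B -> (D -> D)): β-rule — branch into ~B  //  (D -> D).
          branch 1.2.1 (add ~B):
            ○ open, literals {B=0, E=0}.
          branch 1.2.2 (add (D -> D)):
            (D -> D): β-rule — branch into ~D  //  D.
              branch 1.2.2.1 (add ~D):
                ○ open, literals {D=0, E=0}.
              branch 1.2.2.2 (add D):
                ○ open, literals {D=1, E=0}.
  branch 2 (add (((A <-> A) & D) <-> (A <-> A))):
    (((A <-> A) & D) <-> (A <-> A)): β-rule — branch into ((A <-> A) & D), (A <-> A)  //  ~((A <-> A) & D), ~(A <-> A).
      branch 2.1 (add ((A <-> A) & D), (A <-> A)):
        ((A <-> A) & D): α-rule — add (A <-> A), D.
        (A <-> A): β-rule — branch into A, A  //  ~A, ~A.
          branch 2.1.1 (add A, A):
            (A <-> A): β-rule — branch into A, A  //  ~A, ~A.
              branch 2.1.1.1 (add A, A):
                ○ open, literals {A=1, D=1}.
              branch 2.1.1.2 (add ~A, ~A):
                × closes — contains both A and ~A.
          branch 2.1.2 (add ~A, ~A):
            (A <-> A): β-rule — branch into A, A  //  ~A, ~A.
              branch 2.1.2.1 (add A, A):
                × closes — contains both A and ~A.
              branch 2.1.2.2 (add ~A, ~A):
                ○ open, literals {A=0, D=1}.
      branch 2.2 (add ~((A <-> A) & D), ~(A <-> A)):
        ~((A <-> A) & D): β-rule — branch into ~(A <-> A)  //  ~D.
          branch 2.2.1 (add ~(A <-> A)):
            ~(A <-> A): β-rule — branch into A, ~A  //  ~A, A.
              branch 2.2.1.1 (add A, ~A):
                × closes — contains both A and ~A.
              branch 2.2.1.2 (add ~A, A):
                × closes — contains both A and ~A.
          branch 2.2.2 (add ~D):
            ~(A <-> A): β-rule — branch into A, ~A  //  ~A, A.
              branch 2.2.2.1 (add A, ~A):
                × closes — contains both A and ~A.
              branch 2.2.2.2 (add ~A, A):
                × closes — contains both A and ~A.
7 branches closed, 5 open.
An open branch gives a satisfying assignment: B=0, E=0.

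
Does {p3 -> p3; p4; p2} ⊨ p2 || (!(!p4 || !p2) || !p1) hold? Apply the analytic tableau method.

Initial set: {(p3 -> p3); p4; p2; !(p2 || (!(!p4 || !p2) || !p1))}.
!(p2 || (!(!p4 || !p2) || !p1)): α-rule — add !p2, !(!(!p4 || !p2) || !p1).
× closes — contains both p2 and !p2.
All 1 branch closes.
Every branch closed, so the premises entail the conclusion.

Yes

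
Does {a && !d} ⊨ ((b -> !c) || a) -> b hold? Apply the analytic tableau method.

No

Initial set: {T (a && !d); F (((b -> !c) || a) -> b)}.
T (a && !d): α-rule — add T a, T !d.
F (((b -> !c) || a) -> b): α-rule — add T ((b -> !c) || a), F b.
T ((b -> !c) || a): β-rule — branch into T (b -> !c)  //  T a.
  branch 1 (add T (b -> !c)):
    T (b -> !c): β-rule — branch into F b  //  T !c.
      branch 1.1 (add F b):
        ○ open, literals {a=T, b=F, d=F}.
      branch 1.2 (add T !c):
        ○ open, literals {a=T, b=F, c=F, d=F}.
  branch 2 (add T a):
    ○ open, literals {a=T, b=F, d=F}.
0 branches closed, 3 open.
An open branch gives a countermodel: a=T, b=F, d=F (unmentioned atoms arbitrary); the premises hold there but the conclusion fails.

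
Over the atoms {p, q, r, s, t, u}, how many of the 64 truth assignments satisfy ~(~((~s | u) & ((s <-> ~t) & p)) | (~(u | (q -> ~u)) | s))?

8

Initial set: {~(~((~s | u) & ((s <-> ~t) & p)) | (~(u | (q -> ~u)) | s))}.
~(~((~s | u) & ((s <-> ~t) & p)) | (~(u | (q -> ~u)) | s)): α-rule — add ~~((~s | u) & ((s <-> ~t) & p)), ~(~(u | (q -> ~u)) | s).
~~((~s | u) & ((s <-> ~t) & p)): α-rule — add (~s | u), ((s <-> ~t) & p).
~(~(u | (q -> ~u)) | s): α-rule — add ~~(u | (q -> ~u)), ~s.
((s <-> ~t) & p): α-rule — add (s <-> ~t), p.
(~s | u): β-rule — branch into ~s  //  u.
  branch 1 (add ~s):
    ~~(u | (q -> ~u)): β-rule — branch into u  //  (q -> ~u).
      branch 1.1 (add u):
        (s <-> ~t): β-rule — branch into s, ~t  //  ~s, ~~t.
          branch 1.1.1 (add s, ~t):
            × closes — contains both s and ~s.
          branch 1.1.2 (add ~s, ~~t):
            ○ open, literals {p=true, s=false, t=true, u=true}.
      branch 1.2 (add (q -> ~u)):
        (s <-> ~t): β-rule — branch into s, ~t  //  ~s, ~~t.
          branch 1.2.1 (add s, ~t):
            × closes — contains both s and ~s.
          branch 1.2.2 (add ~s, ~~t):
            (q -> ~u): β-rule — branch into ~q  //  ~u.
              branch 1.2.2.1 (add ~q):
                ○ open, literals {p=true, q=false, s=false, t=true}.
              branch 1.2.2.2 (add ~u):
                ○ open, literals {p=true, s=false, t=true, u=false}.
  branch 2 (add u):
    ~~(u | (q -> ~u)): β-rule — branch into u  //  (q -> ~u).
      branch 2.1 (add u):
        (s <-> ~t): β-rule — branch into s, ~t  //  ~s, ~~t.
          branch 2.1.1 (add s, ~t):
            × closes — contains both s and ~s.
          branch 2.1.2 (add ~s, ~~t):
            ○ open, literals {p=true, s=false, t=true, u=true}.
      branch 2.2 (add (q -> ~u)):
        (s <-> ~t): β-rule — branch into s, ~t  //  ~s, ~~t.
          branch 2.2.1 (add s, ~t):
            × closes — contains both s and ~s.
          branch 2.2.2 (add ~s, ~~t):
            (q -> ~u): β-rule — branch into ~q  //  ~u.
              branch 2.2.2.1 (add ~q):
                ○ open, literals {p=true, q=false, s=false, t=true, u=true}.
              branch 2.2.2.2 (add ~u):
                × closes — contains both u and ~u.
5 branches closed, 5 open.
Each open branch fixes some atoms; the unmentioned ones are free. Counting distinct full assignments: branch {p=true, s=false, t=true, u=true} (q, r) contributes 4 new; branch {p=true, q=false, s=false, t=true} (r, u) contributes 2 new; branch {p=true, s=false, t=true, u=false} (q, r) contributes 2 new; branch {p=true, s=false, t=true, u=true} (q, r) contributes 0 new; branch {p=true, q=false, s=false, t=true, u=true} (r) contributes 0 new. Total: 8.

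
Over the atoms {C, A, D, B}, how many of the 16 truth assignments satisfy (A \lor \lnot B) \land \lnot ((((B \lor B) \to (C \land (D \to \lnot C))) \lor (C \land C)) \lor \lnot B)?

2

Initial set: {((A \lor \lnot B) \land \lnot ((((B \lor B) \to (C \land (D \to \lnot C))) \lor (C \land C)) \lor \lnot B))}.
((A \lor \lnot B) \land \lnot ((((B \lor B) \to (C \land (D \to \lnot C))) \lor (C \land C)) \lor \lnot B)): α-rule — add (A \lor \lnot B), \lnot ((((B \lor B) \to (C \land (D \to \lnot C))) \lor (C \land C)) \lor \lnot B).
\lnot ((((B \lor B) \to (C \land (D \to \lnot C))) \lor (C \land C)) \lor \lnot B): α-rule — add \lnot (((B \lor B) \to (C \land (D \to \lnot C))) \lor (C \land C)), \lnot \lnot B.
\lnot (((B \lor B) \to (C \land (D \to \lnot C))) \lor (C \land C)): α-rule — add \lnot ((B \lor B) \to (C \land (D \to \lnot C))), \lnot (C \land C).
\lnot ((B \lor B) \to (C \land (D \to \lnot C))): α-rule — add (B \lor B), \lnot (C \land (D \to \lnot C)).
(A \lor \lnot B): β-rule — branch into A  //  \lnot B.
  branch 1 (add A):
    \lnot (C \land C): β-rule — branch into \lnot C  //  \lnot C.
      branch 1.1 (add \lnot C):
        (B \lor B): β-rule — branch into B  //  B.
          branch 1.1.1 (add B):
            \lnot (C \land (D \to \lnot C)): β-rule — branch into \lnot C  //  \lnot (D \to \lnot C).
              branch 1.1.1.1 (add \lnot C):
                ○ open, literals {A=T, B=T, C=F}.
              branch 1.1.1.2 (add \lnot (D \to \lnot C)):
                \lnot (D \to \lnot C): α-rule — add D, \lnot \lnot C.
                × closes — contains both C and \lnot C.
          branch 1.1.2 (add B):
            \lnot (C \land (D \to \lnot C)): β-rule — branch into \lnot C  //  \lnot (D \to \lnot C).
              branch 1.1.2.1 (add \lnot C):
                ○ open, literals {A=T, B=T, C=F}.
              branch 1.1.2.2 (add \lnot (D \to \lnot C)):
                \lnot (D \to \lnot C): α-rule — add D, \lnot \lnot C.
                × closes — contains both C and \lnot C.
      branch 1.2 (add \lnot C):
        (B \lor B): β-rule — branch into B  //  B.
          branch 1.2.1 (add B):
            \lnot (C \land (D \to \lnot C)): β-rule — branch into \lnot C  //  \lnot (D \to \lnot C).
              branch 1.2.1.1 (add \lnot C):
                ○ open, literals {A=T, B=T, C=F}.
              branch 1.2.1.2 (add \lnot (D \to \lnot C)):
                \lnot (D \to \lnot C): α-rule — add D, \lnot \lnot C.
                × closes — contains both C and \lnot C.
          branch 1.2.2 (add B):
            \lnot (C \land (D \to \lnot C)): β-rule — branch into \lnot C  //  \lnot (D \to \lnot C).
              branch 1.2.2.1 (add \lnot C):
                ○ open, literals {A=T, B=T, C=F}.
              branch 1.2.2.2 (add \lnot (D \to \lnot C)):
                \lnot (D \to \lnot C): α-rule — add D, \lnot \lnot C.
                × closes — contains both C and \lnot C.
  branch 2 (add \lnot B):
    × closes — contains both B and \lnot B.
5 branches closed, 4 open.
Each open branch fixes some atoms; the unmentioned ones are free. Counting distinct full assignments: branch {A=T, B=T, C=F} (D) contributes 2 new; branch {A=T, B=T, C=F} (D) contributes 0 new; branch {A=T, B=T, C=F} (D) contributes 0 new; branch {A=T, B=T, C=F} (D) contributes 0 new. Total: 2.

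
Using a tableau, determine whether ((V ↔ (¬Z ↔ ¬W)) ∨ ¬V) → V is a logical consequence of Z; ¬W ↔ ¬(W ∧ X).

No

Initial set: {Z; (¬W ↔ ¬(W ∧ X)); ¬(((V ↔ (¬Z ↔ ¬W)) ∨ ¬V) → V)}.
¬(((V ↔ (¬Z ↔ ¬W)) ∨ ¬V) → V): α-rule — add ((V ↔ (¬Z ↔ ¬W)) ∨ ¬V), ¬V.
(¬W ↔ ¬(W ∧ X)): β-rule — branch into ¬W, ¬(W ∧ X)  //  ¬¬W, ¬¬(W ∧ X).
  branch 1 (add ¬W, ¬(W ∧ X)):
    ((V ↔ (¬Z ↔ ¬W)) ∨ ¬V): β-rule — branch into (V ↔ (¬Z ↔ ¬W))  //  ¬V.
      branch 1.1 (add (V ↔ (¬Z ↔ ¬W))):
        ¬(W ∧ X): β-rule — branch into ¬W  //  ¬X.
          branch 1.1.1 (add ¬W):
            (V ↔ (¬Z ↔ ¬W)): β-rule — branch into V, (¬Z ↔ ¬W)  //  ¬V, ¬(¬Z ↔ ¬W).
              branch 1.1.1.1 (add V, (¬Z ↔ ¬W)):
                × closes — contains both V and ¬V.
              branch 1.1.1.2 (add ¬V, ¬(¬Z ↔ ¬W)):
                ¬(¬Z ↔ ¬W): β-rule — branch into ¬Z, ¬¬W  //  ¬¬Z, ¬W.
                  branch 1.1.1.2.1 (add ¬Z, ¬¬W):
                    × closes — contains both Z and ¬Z.
                  branch 1.1.1.2.2 (add ¬¬Z, ¬W):
                    ○ open, literals {V=false, W=false, Z=true}.
          branch 1.1.2 (add ¬X):
            (V ↔ (¬Z ↔ ¬W)): β-rule — branch into V, (¬Z ↔ ¬W)  //  ¬V, ¬(¬Z ↔ ¬W).
              branch 1.1.2.1 (add V, (¬Z ↔ ¬W)):
                × closes — contains both V and ¬V.
              branch 1.1.2.2 (add ¬V, ¬(¬Z ↔ ¬W)):
                ¬(¬Z ↔ ¬W): β-rule — branch into ¬Z, ¬¬W  //  ¬¬Z, ¬W.
                  branch 1.1.2.2.1 (add ¬Z, ¬¬W):
                    × closes — contains both Z and ¬Z.
                  branch 1.1.2.2.2 (add ¬¬Z, ¬W):
                    ○ open, literals {V=false, W=false, X=false, Z=true}.
      branch 1.2 (add ¬V):
        ¬(W ∧ X): β-rule — branch into ¬W  //  ¬X.
          branch 1.2.1 (add ¬W):
            ○ open, literals {V=false, W=false, Z=true}.
          branch 1.2.2 (add ¬X):
            ○ open, literals {V=false, W=false, X=false, Z=true}.
  branch 2 (add ¬¬W, ¬¬(W ∧ X)):
    ¬¬(W ∧ X): α-rule — add W, X.
    ((V ↔ (¬Z ↔ ¬W)) ∨ ¬V): β-rule — branch into (V ↔ (¬Z ↔ ¬W))  //  ¬V.
      branch 2.1 (add (V ↔ (¬Z ↔ ¬W))):
        (V ↔ (¬Z ↔ ¬W)): β-rule — branch into V, (¬Z ↔ ¬W)  //  ¬V, ¬(¬Z ↔ ¬W).
          branch 2.1.1 (add V, (¬Z ↔ ¬W)):
            × closes — contains both V and ¬V.
          branch 2.1.2 (add ¬V, ¬(¬Z ↔ ¬W)):
            ¬(¬Z ↔ ¬W): β-rule — branch into ¬Z, ¬¬W  //  ¬¬Z, ¬W.
              branch 2.1.2.1 (add ¬Z, ¬¬W):
                × closes — contains both Z and ¬Z.
              branch 2.1.2.2 (add ¬¬Z, ¬W):
                × closes — contains both W and ¬W.
      branch 2.2 (add ¬V):
        ○ open, literals {V=false, W=true, X=true, Z=true}.
7 branches closed, 5 open.
An open branch gives a countermodel: V=false, W=false, Z=true (unmentioned atoms arbitrary); the premises hold there but the conclusion fails.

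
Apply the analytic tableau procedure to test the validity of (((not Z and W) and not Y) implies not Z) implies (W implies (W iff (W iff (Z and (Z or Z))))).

Not valid

Assume the negation and expand:
Initial set: {not ((((not Z and W) and not Y) implies not Z) implies (W implies (W iff (W iff (Z and (Z or Z))))))}.
not ((((not Z and W) and not Y) implies not Z) implies (W implies (W iff (W iff (Z and (Z or Z)))))): α-rule — add (((not Z and W) and not Y) implies not Z), not (W implies (W iff (W iff (Z and (Z or Z))))).
not (W implies (W iff (W iff (Z and (Z or Z))))): α-rule — add W, not (W iff (W iff (Z and (Z or Z)))).
(((not Z and W) and not Y) implies not Z): β-rule — branch into not ((not Z and W) and not Y)  //  not Z.
  branch 1 (add not ((not Z and W) and not Y)):
    not (W iff (W iff (Z and (Z or Z)))): β-rule — branch into W, not (W iff (Z and (Z or Z)))  //  not W, (W iff (Z and (Z or Z))).
      branch 1.1 (add W, not (W iff (Z and (Z or Z)))):
        not ((not Z and W) and not Y): β-rule — branch into not (not Z and W)  //  not not Y.
          branch 1.1.1 (add not (not Z and W)):
            not (W iff (Z and (Z or Z))): β-rule — branch into W, not (Z and (Z or Z))  //  not W, (Z and (Z or Z)).
              branch 1.1.1.1 (add W, not (Z and (Z or Z))):
                not (not Z and W): β-rule — branch into not not Z  //  not W.
                  branch 1.1.1.1.1 (add not not Z):
                    not (Z and (Z or Z)): β-rule — branch into not Z  //  not (Z or Z).
                      branch 1.1.1.1.1.1 (add not Z):
                        × closes — contains both Z and not Z.
                      branch 1.1.1.1.1.2 (add not (Z or Z)):
                        not (Z or Z): α-rule — add not Z, not Z.
                        × closes — contains both Z and not Z.
                  branch 1.1.1.1.2 (add not W):
                    × closes — contains both W and not W.
              branch 1.1.1.2 (add not W, (Z and (Z or Z))):
                × closes — contains both W and not W.
          branch 1.1.2 (add not not Y):
            not (W iff (Z and (Z or Z))): β-rule — branch into W, not (Z and (Z or Z))  //  not W, (Z and (Z or Z)).
              branch 1.1.2.1 (add W, not (Z and (Z or Z))):
                not (Z and (Z or Z)): β-rule — branch into not Z  //  not (Z or Z).
                  branch 1.1.2.1.1 (add not Z):
                    ○ open, literals {W=T, Y=T, Z=F}.
                  branch 1.1.2.1.2 (add not (Z or Z)):
                    not (Z or Z): α-rule — add not Z, not Z.
                    ○ open, literals {W=T, Y=T, Z=F}.
              branch 1.1.2.2 (add not W, (Z and (Z or Z))):
                × closes — contains both W and not W.
      branch 1.2 (add not W, (W iff (Z and (Z or Z)))):
        × closes — contains both W and not W.
  branch 2 (add not Z):
    not (W iff (W iff (Z and (Z or Z)))): β-rule — branch into W, not (W iff (Z and (Z or Z)))  //  not W, (W iff (Z and (Z or Z))).
      branch 2.1 (add W, not (W iff (Z and (Z or Z)))):
        not (W iff (Z and (Z or Z))): β-rule — branch into W, not (Z and (Z or Z))  //  not W, (Z and (Z or Z)).
          branch 2.1.1 (add W, not (Z and (Z or Z))):
            not (Z and (Z or Z)): β-rule — branch into not Z  //  not (Z or Z).
              branch 2.1.1.1 (add not Z):
                ○ open, literals {W=T, Z=F}.
              branch 2.1.1.2 (add not (Z or Z)):
                not (Z or Z): α-rule — add not Z, not Z.
                ○ open, literals {W=T, Z=F}.
          branch 2.1.2 (add not W, (Z and (Z or Z))):
            × closes — contains both W and not W.
      branch 2.2 (add not W, (W iff (Z and (Z or Z)))):
        × closes — contains both W and not W.
8 branches closed, 4 open.
An open branch gives a countermodel: W=T, Y=T, Z=F (unmentioned atoms arbitrary); under it the original formula is false.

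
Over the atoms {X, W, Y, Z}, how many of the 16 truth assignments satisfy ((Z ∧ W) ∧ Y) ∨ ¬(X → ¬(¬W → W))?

5

Initial set: {T (((Z ∧ W) ∧ Y) ∨ ¬(X → ¬(¬W → W)))}.
T (((Z ∧ W) ∧ Y) ∨ ¬(X → ¬(¬W → W))): β-rule — branch into T ((Z ∧ W) ∧ Y)  //  T ¬(X → ¬(¬W → W)).
  branch 1 (add T ((Z ∧ W) ∧ Y)):
    T ((Z ∧ W) ∧ Y): α-rule — add T (Z ∧ W), T Y.
    T (Z ∧ W): α-rule — add T Z, T W.
    ○ open, literals {W=T, Y=T, Z=T}.
  branch 2 (add T ¬(X → ¬(¬W → W))):
    T ¬(X → ¬(¬W → W)): α-rule — add T X, F ¬(¬W → W).
    F ¬(¬W → W): β-rule — branch into F ¬W  //  T W.
      branch 2.1 (add F ¬W):
        ○ open, literals {W=T, X=T}.
      branch 2.2 (add T W):
        ○ open, literals {W=T, X=T}.
0 branches closed, 3 open.
Each open branch fixes some atoms; the unmentioned ones are free. Counting distinct full assignments: branch {W=T, Y=T, Z=T} (X) contributes 2 new; branch {W=T, X=T} (Y, Z) contributes 3 new; branch {W=T, X=T} (Y, Z) contributes 0 new. Total: 5.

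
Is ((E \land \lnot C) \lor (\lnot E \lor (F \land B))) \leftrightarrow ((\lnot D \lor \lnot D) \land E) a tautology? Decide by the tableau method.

Assume the negation and expand:
Initial set: {\lnot (((E \land \lnot C) \lor (\lnot E \lor (F \land B))) \leftrightarrow ((\lnot D \lor \lnot D) \land E))}.
\lnot (((E \land \lnot C) \lor (\lnot E \lor (F \land B))) \leftrightarrow ((\lnot D \lor \lnot D) \land E)): β-rule — branch into ((E \land \lnot C) \lor (\lnot E \lor (F \land B))), \lnot ((\lnot D \lor \lnot D) \land E)  //  \lnot ((E \land \lnot C) \lor (\lnot E \lor (F \land B))), ((\lnot D \lor \lnot D) \land E).
  branch 1 (add ((E \land \lnot C) \lor (\lnot E \lor (F \land B))), \lnot ((\lnot D \lor \lnot D) \land E)):
    ((E \land \lnot C) \lor (\lnot E \lor (F \land B))): β-rule — branch into (E \land \lnot C)  //  (\lnot E \lor (F \land B)).
      branch 1.1 (add (E \land \lnot C)):
        (E \land \lnot C): α-rule — add E, \lnot C.
        \lnot ((\lnot D \lor \lnot D) \land E): β-rule — branch into \lnot (\lnot D \lor \lnot D)  //  \lnot E.
          branch 1.1.1 (add \lnot (\lnot D \lor \lnot D)):
            \lnot (\lnot D \lor \lnot D): α-rule — add \lnot \lnot D, \lnot \lnot D.
            ○ open, literals {C=F, D=T, E=T}.
          branch 1.1.2 (add \lnot E):
            × closes — contains both E and \lnot E.
      branch 1.2 (add (\lnot E \lor (F \land B))):
        \lnot ((\lnot D \lor \lnot D) \land E): β-rule — branch into \lnot (\lnot D \lor \lnot D)  //  \lnot E.
          branch 1.2.1 (add \lnot (\lnot D \lor \lnot D)):
            \lnot (\lnot D \lor \lnot D): α-rule — add \lnot \lnot D, \lnot \lnot D.
            (\lnot E \lor (F \land B)): β-rule — branch into \lnot E  //  (F \land B).
              branch 1.2.1.1 (add \lnot E):
                ○ open, literals {D=T, E=F}.
              branch 1.2.1.2 (add (F \land B)):
                (F \land B): α-rule — add F, B.
                ○ open, literals {B=T, D=T, F=T}.
          branch 1.2.2 (add \lnot E):
            (\lnot E \lor (F \land B)): β-rule — branch into \lnot E  //  (F \land B).
              branch 1.2.2.1 (add \lnot E):
                ○ open, literals {E=F}.
              branch 1.2.2.2 (add (F \land B)):
                (F \land B): α-rule — add F, B.
                ○ open, literals {B=T, E=F, F=T}.
  branch 2 (add \lnot ((E \land \lnot C) \lor (\lnot E \lor (F \land B))), ((\lnot D \lor \lnot D) \land E)):
    \lnot ((E \land \lnot C) \lor (\lnot E \lor (F \land B))): α-rule — add \lnot (E \land \lnot C), \lnot (\lnot E \lor (F \land B)).
    ((\lnot D \lor \lnot D) \land E): α-rule — add (\lnot D \lor \lnot D), E.
    \lnot (\lnot E \lor (F \land B)): α-rule — add \lnot \lnot E, \lnot (F \land B).
    \lnot (E \land \lnot C): β-rule — branch into \lnot E  //  \lnot \lnot C.
      branch 2.1 (add \lnot E):
        × closes — contains both E and \lnot E.
      branch 2.2 (add \lnot \lnot C):
        (\lnot D \lor \lnot D): β-rule — branch into \lnot D  //  \lnot D.
          branch 2.2.1 (add \lnot D):
            \lnot (F \land B): β-rule — branch into \lnot F  //  \lnot B.
              branch 2.2.1.1 (add \lnot F):
                ○ open, literals {C=T, D=F, E=T, F=F}.
              branch 2.2.1.2 (add \lnot B):
                ○ open, literals {B=F, C=T, D=F, E=T}.
          branch 2.2.2 (add \lnot D):
            \lnot (F \land B): β-rule — branch into \lnot F  //  \lnot B.
              branch 2.2.2.1 (add \lnot F):
                ○ open, literals {C=T, D=F, E=T, F=F}.
              branch 2.2.2.2 (add \lnot B):
                ○ open, literals {B=F, C=T, D=F, E=T}.
2 branches closed, 9 open.
An open branch gives a countermodel: C=F, D=T, E=T (unmentioned atoms arbitrary); under it the original formula is false.

Not valid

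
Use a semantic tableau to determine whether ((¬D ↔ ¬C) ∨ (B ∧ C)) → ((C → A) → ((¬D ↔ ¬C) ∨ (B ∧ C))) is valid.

Valid

Assume the negation and expand:
Initial set: {¬(((¬D ↔ ¬C) ∨ (B ∧ C)) → ((C → A) → ((¬D ↔ ¬C) ∨ (B ∧ C))))}.
¬(((¬D ↔ ¬C) ∨ (B ∧ C)) → ((C → A) → ((¬D ↔ ¬C) ∨ (B ∧ C)))): α-rule — add ((¬D ↔ ¬C) ∨ (B ∧ C)), ¬((C → A) → ((¬D ↔ ¬C) ∨ (B ∧ C))).
¬((C → A) → ((¬D ↔ ¬C) ∨ (B ∧ C))): α-rule — add (C → A), ¬((¬D ↔ ¬C) ∨ (B ∧ C)).
¬((¬D ↔ ¬C) ∨ (B ∧ C)): α-rule — add ¬(¬D ↔ ¬C), ¬(B ∧ C).
((¬D ↔ ¬C) ∨ (B ∧ C)): β-rule — branch into (¬D ↔ ¬C)  //  (B ∧ C).
  branch 1 (add (¬D ↔ ¬C)):
    (C → A): β-rule — branch into ¬C  //  A.
      branch 1.1 (add ¬C):
        ¬(¬D ↔ ¬C): β-rule — branch into ¬D, ¬¬C  //  ¬¬D, ¬C.
          branch 1.1.1 (add ¬D, ¬¬C):
            × closes — contains both C and ¬C.
          branch 1.1.2 (add ¬¬D, ¬C):
            ¬(B ∧ C): β-rule — branch into ¬B  //  ¬C.
              branch 1.1.2.1 (add ¬B):
                (¬D ↔ ¬C): β-rule — branch into ¬D, ¬C  //  ¬¬D, ¬¬C.
                  branch 1.1.2.1.1 (add ¬D, ¬C):
                    × closes — contains both D and ¬D.
                  branch 1.1.2.1.2 (add ¬¬D, ¬¬C):
                    × closes — contains both C and ¬C.
              branch 1.1.2.2 (add ¬C):
                (¬D ↔ ¬C): β-rule — branch into ¬D, ¬C  //  ¬¬D, ¬¬C.
                  branch 1.1.2.2.1 (add ¬D, ¬C):
                    × closes — contains both D and ¬D.
                  branch 1.1.2.2.2 (add ¬¬D, ¬¬C):
                    × closes — contains both C and ¬C.
      branch 1.2 (add A):
        ¬(¬D ↔ ¬C): β-rule — branch into ¬D, ¬¬C  //  ¬¬D, ¬C.
          branch 1.2.1 (add ¬D, ¬¬C):
            ¬(B ∧ C): β-rule — branch into ¬B  //  ¬C.
              branch 1.2.1.1 (add ¬B):
                (¬D ↔ ¬C): β-rule — branch into ¬D, ¬C  //  ¬¬D, ¬¬C.
                  branch 1.2.1.1.1 (add ¬D, ¬C):
                    × closes — contains both C and ¬C.
                  branch 1.2.1.1.2 (add ¬¬D, ¬¬C):
                    × closes — contains both D and ¬D.
              branch 1.2.1.2 (add ¬C):
                × closes — contains both C and ¬C.
          branch 1.2.2 (add ¬¬D, ¬C):
            ¬(B ∧ C): β-rule — branch into ¬B  //  ¬C.
              branch 1.2.2.1 (add ¬B):
                (¬D ↔ ¬C): β-rule — branch into ¬D, ¬C  //  ¬¬D, ¬¬C.
                  branch 1.2.2.1.1 (add ¬D, ¬C):
                    × closes — contains both D and ¬D.
                  branch 1.2.2.1.2 (add ¬¬D, ¬¬C):
                    × closes — contains both C and ¬C.
              branch 1.2.2.2 (add ¬C):
                (¬D ↔ ¬C): β-rule — branch into ¬D, ¬C  //  ¬¬D, ¬¬C.
                  branch 1.2.2.2.1 (add ¬D, ¬C):
                    × closes — contains both D and ¬D.
                  branch 1.2.2.2.2 (add ¬¬D, ¬¬C):
                    × closes — contains both C and ¬C.
  branch 2 (add (B ∧ C)):
    (B ∧ C): α-rule — add B, C.
    (C → A): β-rule — branch into ¬C  //  A.
      branch 2.1 (add ¬C):
        × closes — contains both C and ¬C.
      branch 2.2 (add A):
        ¬(¬D ↔ ¬C): β-rule — branch into ¬D, ¬¬C  //  ¬¬D, ¬C.
          branch 2.2.1 (add ¬D, ¬¬C):
            ¬(B ∧ C): β-rule — branch into ¬B  //  ¬C.
              branch 2.2.1.1 (add ¬B):
                × closes — contains both B and ¬B.
              branch 2.2.1.2 (add ¬C):
                × closes — contains both C and ¬C.
          branch 2.2.2 (add ¬¬D, ¬C):
            × closes — contains both C and ¬C.
All 16 branches close.
Every branch closed, so the negation is unsatisfiable and the formula is valid.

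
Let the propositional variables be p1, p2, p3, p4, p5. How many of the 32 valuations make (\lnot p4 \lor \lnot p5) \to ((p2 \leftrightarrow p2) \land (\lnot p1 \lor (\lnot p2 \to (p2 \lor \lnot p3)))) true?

29

Initial set: {((\lnot p4 \lor \lnot p5) \to ((p2 \leftrightarrow p2) \land (\lnot p1 \lor (\lnot p2 \to (p2 \lor \lnot p3)))))}.
((\lnot p4 \lor \lnot p5) \to ((p2 \leftrightarrow p2) \land (\lnot p1 \lor (\lnot p2 \to (p2 \lor \lnot p3))))): β-rule — branch into \lnot (\lnot p4 \lor \lnot p5)  //  ((p2 \leftrightarrow p2) \land (\lnot p1 \lor (\lnot p2 \to (p2 \lor \lnot p3)))).
  branch 1 (add \lnot (\lnot p4 \lor \lnot p5)):
    \lnot (\lnot p4 \lor \lnot p5): α-rule — add \lnot \lnot p4, \lnot \lnot p5.
    ○ open, literals {p4=T, p5=T}.
  branch 2 (add ((p2 \leftrightarrow p2) \land (\lnot p1 \lor (\lnot p2 \to (p2 \lor \lnot p3))))):
    ((p2 \leftrightarrow p2) \land (\lnot p1 \lor (\lnot p2 \to (p2 \lor \lnot p3)))): α-rule — add (p2 \leftrightarrow p2), (\lnot p1 \lor (\lnot p2 \to (p2 \lor \lnot p3))).
    (p2 \leftrightarrow p2): β-rule — branch into p2, p2  //  \lnot p2, \lnot p2.
      branch 2.1 (add p2, p2):
        (\lnot p1 \lor (\lnot p2 \to (p2 \lor \lnot p3))): β-rule — branch into \lnot p1  //  (\lnot p2 \to (p2 \lor \lnot p3)).
          branch 2.1.1 (add \lnot p1):
            ○ open, literals {p1=F, p2=T}.
          branch 2.1.2 (add (\lnot p2 \to (p2 \lor \lnot p3))):
            (\lnot p2 \to (p2 \lor \lnot p3)): β-rule — branch into \lnot \lnot p2  //  (p2 \lor \lnot p3).
              branch 2.1.2.1 (add \lnot \lnot p2):
                ○ open, literals {p2=T}.
              branch 2.1.2.2 (add (p2 \lor \lnot p3)):
                (p2 \lor \lnot p3): β-rule — branch into p2  //  \lnot p3.
                  branch 2.1.2.2.1 (add p2):
                    ○ open, literals {p2=T}.
                  branch 2.1.2.2.2 (add \lnot p3):
                    ○ open, literals {p2=T, p3=F}.
      branch 2.2 (add \lnot p2, \lnot p2):
        (\lnot p1 \lor (\lnot p2 \to (p2 \lor \lnot p3))): β-rule — branch into \lnot p1  //  (\lnot p2 \to (p2 \lor \lnot p3)).
          branch 2.2.1 (add \lnot p1):
            ○ open, literals {p1=F, p2=F}.
          branch 2.2.2 (add (\lnot p2 \to (p2 \lor \lnot p3))):
            (\lnot p2 \to (p2 \lor \lnot p3)): β-rule — branch into \lnot \lnot p2  //  (p2 \lor \lnot p3).
              branch 2.2.2.1 (add \lnot \lnot p2):
                × closes — contains both p2 and \lnot p2.
              branch 2.2.2.2 (add (p2 \lor \lnot p3)):
                (p2 \lor \lnot p3): β-rule — branch into p2  //  \lnot p3.
                  branch 2.2.2.2.1 (add p2):
                    × closes — contains both p2 and \lnot p2.
                  branch 2.2.2.2.2 (add \lnot p3):
                    ○ open, literals {p2=F, p3=F}.
2 branches closed, 7 open.
Each open branch fixes some atoms; the unmentioned ones are free. Counting distinct full assignments: branch {p4=T, p5=T} (p1, p2, p3) contributes 8 new; branch {p1=F, p2=T} (p3, p4, p5) contributes 6 new; branch {p2=T} (p1, p3, p4, p5) contributes 6 new; branch {p2=T} (p1, p3, p4, p5) contributes 0 new; branch {p2=T, p3=F} (p1, p4, p5) contributes 0 new; branch {p1=F, p2=F} (p3, p4, p5) contributes 6 new; branch {p2=F, p3=F} (p1, p4, p5) contributes 3 new. Total: 29.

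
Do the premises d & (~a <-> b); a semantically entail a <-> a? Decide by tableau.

Yes

Initial set: {(d & (~a <-> b)); a; ~(a <-> a)}.
(d & (~a <-> b)): α-rule — add d, (~a <-> b).
~(a <-> a): β-rule — branch into a, ~a  //  ~a, a.
  branch 1 (add a, ~a):
    × closes — contains both a and ~a.
  branch 2 (add ~a, a):
    × closes — contains both a and ~a.
All 2 branches close.
Every branch closed, so the premises entail the conclusion.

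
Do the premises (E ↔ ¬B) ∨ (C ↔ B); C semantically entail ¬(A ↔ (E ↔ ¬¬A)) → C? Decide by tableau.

Initial set: {T ((E ↔ ¬B) ∨ (C ↔ B)); T C; F (¬(A ↔ (E ↔ ¬¬A)) → C)}.
F (¬(A ↔ (E ↔ ¬¬A)) → C): α-rule — add T ¬(A ↔ (E ↔ ¬¬A)), F C.
× closes — contains both C and ¬C.
All 1 branch closes.
Every branch closed, so the premises entail the conclusion.

Yes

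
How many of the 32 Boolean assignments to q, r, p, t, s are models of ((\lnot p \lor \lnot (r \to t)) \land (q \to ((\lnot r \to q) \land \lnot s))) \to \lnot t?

Initial set: {(((\lnot p \lor \lnot (r \to t)) \land (q \to ((\lnot r \to q) \land \lnot s))) \to \lnot t)}.
(((\lnot p \lor \lnot (r \to t)) \land (q \to ((\lnot r \to q) \land \lnot s))) \to \lnot t): β-rule — branch into \lnot ((\lnot p \lor \lnot (r \to t)) \land (q \to ((\lnot r \to q) \land \lnot s)))  //  \lnot t.
  branch 1 (add \lnot ((\lnot p \lor \lnot (r \to t)) \land (q \to ((\lnot r \to q) \land \lnot s)))):
    \lnot ((\lnot p \lor \lnot (r \to t)) \land (q \to ((\lnot r \to q) \land \lnot s))): β-rule — branch into \lnot (\lnot p \lor \lnot (r \to t))  //  \lnot (q \to ((\lnot r \to q) \land \lnot s)).
      branch 1.1 (add \lnot (\lnot p \lor \lnot (r \to t))):
        \lnot (\lnot p \lor \lnot (r \to t)): α-rule — add \lnot \lnot p, \lnot \lnot (r \to t).
        \lnot \lnot (r \to t): β-rule — branch into \lnot r  //  t.
          branch 1.1.1 (add \lnot r):
            ○ open, literals {p=T, r=F}.
          branch 1.1.2 (add t):
            ○ open, literals {p=T, t=T}.
      branch 1.2 (add \lnot (q \to ((\lnot r \to q) \land \lnot s))):
        \lnot (q \to ((\lnot r \to q) \land \lnot s)): α-rule — add q, \lnot ((\lnot r \to q) \land \lnot s).
        \lnot ((\lnot r \to q) \land \lnot s): β-rule — branch into \lnot (\lnot r \to q)  //  \lnot \lnot s.
          branch 1.2.1 (add \lnot (\lnot r \to q)):
            \lnot (\lnot r \to q): α-rule — add \lnot r, \lnot q.
            × closes — contains both q and \lnot q.
          branch 1.2.2 (add \lnot \lnot s):
            ○ open, literals {q=T, s=T}.
  branch 2 (add \lnot t):
    ○ open, literals {t=F}.
1 branch closed, 4 open.
Each open branch fixes some atoms; the unmentioned ones are free. Counting distinct full assignments: branch {p=T, r=F} (q, t, s) contributes 8 new; branch {p=T, t=T} (q, r, s) contributes 4 new; branch {q=T, s=T} (r, p, t) contributes 5 new; branch {t=F} (q, r, p, s) contributes 9 new. Total: 26.

26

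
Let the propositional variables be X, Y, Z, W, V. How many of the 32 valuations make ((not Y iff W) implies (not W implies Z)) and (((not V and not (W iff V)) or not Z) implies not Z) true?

Initial set: {(((not Y iff W) implies (not W implies Z)) and (((not V and not (W iff V)) or not Z) implies not Z))}.
(((not Y iff W) implies (not W implies Z)) and (((not V and not (W iff V)) or not Z) implies not Z)): α-rule — add ((not Y iff W) implies (not W implies Z)), (((not V and not (W iff V)) or not Z) implies not Z).
((not Y iff W) implies (not W implies Z)): β-rule — branch into not (not Y iff W)  //  (not W implies Z).
  branch 1 (add not (not Y iff W)):
    (((not V and not (W iff V)) or not Z) implies not Z): β-rule — branch into not ((not V and not (W iff V)) or not Z)  //  not Z.
      branch 1.1 (add not ((not V and not (W iff V)) or not Z)):
        not ((not V and not (W iff V)) or not Z): α-rule — add not (not V and not (W iff V)), not not Z.
        not (not Y iff W): β-rule — branch into not Y, not W  //  not not Y, W.
          branch 1.1.1 (add not Y, not W):
            not (not V and not (W iff V)): β-rule — branch into not not V  //  not not (W iff V).
              branch 1.1.1.1 (add not not V):
                ○ open, literals {V=1, W=0, Y=0, Z=1}.
              branch 1.1.1.2 (add not not (W iff V)):
                not not (W iff V): β-rule — branch into W, V  //  not W, not V.
                  branch 1.1.1.2.1 (add W, V):
                    × closes — contains both W and not W.
                  branch 1.1.1.2.2 (add not W, not V):
                    ○ open, literals {V=0, W=0, Y=0, Z=1}.
          branch 1.1.2 (add not not Y, W):
            not (not V and not (W iff V)): β-rule — branch into not not V  //  not not (W iff V).
              branch 1.1.2.1 (add not not V):
                ○ open, literals {V=1, W=1, Y=1, Z=1}.
              branch 1.1.2.2 (add not not (W iff V)):
                not not (W iff V): β-rule — branch into W, V  //  not W, not V.
                  branch 1.1.2.2.1 (add W, V):
                    ○ open, literals {V=1, W=1, Y=1, Z=1}.
                  branch 1.1.2.2.2 (add not W, not V):
                    × closes — contains both W and not W.
      branch 1.2 (add not Z):
        not (not Y iff W): β-rule — branch into not Y, not W  //  not not Y, W.
          branch 1.2.1 (add not Y, not W):
            ○ open, literals {W=0, Y=0, Z=0}.
          branch 1.2.2 (add not not Y, W):
            ○ open, literals {W=1, Y=1, Z=0}.
  branch 2 (add (not W implies Z)):
    (((not V and not (W iff V)) or not Z) implies not Z): β-rule — branch into not ((not V and not (W iff V)) or not Z)  //  not Z.
      branch 2.1 (add not ((not V and not (W iff V)) or not Z)):
        not ((not V and not (W iff V)) or not Z): α-rule — add not (not V and not (W iff V)), not not Z.
        (not W implies Z): β-rule — branch into not not W  //  Z.
          branch 2.1.1 (add not not W):
            not (not V and not (W iff V)): β-rule — branch into not not V  //  not not (W iff V).
              branch 2.1.1.1 (add not not V):
                ○ open, literals {V=1, W=1, Z=1}.
              branch 2.1.1.2 (add not not (W iff V)):
                not not (W iff V): β-rule — branch into W, V  //  not W, not V.
                  branch 2.1.1.2.1 (add W, V):
                    ○ open, literals {V=1, W=1, Z=1}.
                  branch 2.1.1.2.2 (add not W, not V):
                    × closes — contains both W and not W.
          branch 2.1.2 (add Z):
            not (not V and not (W iff V)): β-rule — branch into not not V  //  not not (W iff V).
              branch 2.1.2.1 (add not not V):
                ○ open, literals {V=1, Z=1}.
              branch 2.1.2.2 (add not not (W iff V)):
                not not (W iff V): β-rule — branch into W, V  //  not W, not V.
                  branch 2.1.2.2.1 (add W, V):
                    ○ open, literals {V=1, W=1, Z=1}.
                  branch 2.1.2.2.2 (add not W, not V):
                    ○ open, literals {V=0, W=0, Z=1}.
      branch 2.2 (add not Z):
        (not W implies Z): β-rule — branch into not not W  //  Z.
          branch 2.2.1 (add not not W):
            ○ open, literals {W=1, Z=0}.
          branch 2.2.2 (add Z):
            × closes — contains both Z and not Z.
4 branches closed, 12 open.
Each open branch fixes some atoms; the unmentioned ones are free. Counting distinct full assignments: branch {V=1, W=0, Y=0, Z=1} (X) contributes 2 new; branch {V=0, W=0, Y=0, Z=1} (X) contributes 2 new; branch {V=1, W=1, Y=1, Z=1} (X) contributes 2 new; branch {V=1, W=1, Y=1, Z=1} (X) contributes 0 new; branch {W=0, Y=0, Z=0} (X, V) contributes 4 new; branch {W=1, Y=1, Z=0} (X, V) contributes 4 new; branch {V=1, W=1, Z=1} (X, Y) contributes 2 new; branch {V=1, W=1, Z=1} (X, Y) contributes 0 new; branch {V=1, Z=1} (X, Y, W) contributes 2 new; branch {V=1, W=1, Z=1} (X, Y) contributes 0 new; branch {V=0, W=0, Z=1} (X, Y) contributes 2 new; branch {W=1, Z=0} (X, Y, V) contributes 4 new. Total: 24.

24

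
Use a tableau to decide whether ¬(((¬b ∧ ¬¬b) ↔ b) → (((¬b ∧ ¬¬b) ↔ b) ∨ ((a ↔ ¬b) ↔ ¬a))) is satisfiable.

Initial set: {¬(((¬b ∧ ¬¬b) ↔ b) → (((¬b ∧ ¬¬b) ↔ b) ∨ ((a ↔ ¬b) ↔ ¬a)))}.
¬(((¬b ∧ ¬¬b) ↔ b) → (((¬b ∧ ¬¬b) ↔ b) ∨ ((a ↔ ¬b) ↔ ¬a))): α-rule — add ((¬b ∧ ¬¬b) ↔ b), ¬(((¬b ∧ ¬¬b) ↔ b) ∨ ((a ↔ ¬b) ↔ ¬a)).
¬(((¬b ∧ ¬¬b) ↔ b) ∨ ((a ↔ ¬b) ↔ ¬a)): α-rule — add ¬((¬b ∧ ¬¬b) ↔ b), ¬((a ↔ ¬b) ↔ ¬a).
((¬b ∧ ¬¬b) ↔ b): β-rule — branch into (¬b ∧ ¬¬b), b  //  ¬(¬b ∧ ¬¬b), ¬b.
  branch 1 (add (¬b ∧ ¬¬b), b):
    (¬b ∧ ¬¬b): α-rule — add ¬b, ¬¬b.
    × closes — contains both b and ¬b.
  branch 2 (add ¬(¬b ∧ ¬¬b), ¬b):
    ¬((¬b ∧ ¬¬b) ↔ b): β-rule — branch into (¬b ∧ ¬¬b), ¬b  //  ¬(¬b ∧ ¬¬b), b.
      branch 2.1 (add (¬b ∧ ¬¬b), ¬b):
        (¬b ∧ ¬¬b): α-rule — add ¬b, ¬¬b.
        ¬¬b: drop double negation, giving b.
        × closes — contains both b and ¬b.
      branch 2.2 (add ¬(¬b ∧ ¬¬b), b):
        × closes — contains both b and ¬b.
All 3 branches close.
Every branch closed; the formula is unsatisfiable.

Unsatisfiable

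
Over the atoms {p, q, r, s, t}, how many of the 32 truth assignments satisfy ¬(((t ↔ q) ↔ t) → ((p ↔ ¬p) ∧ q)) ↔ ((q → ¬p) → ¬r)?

Initial set: {(¬(((t ↔ q) ↔ t) → ((p ↔ ¬p) ∧ q)) ↔ ((q → ¬p) → ¬r))}.
(¬(((t ↔ q) ↔ t) → ((p ↔ ¬p) ∧ q)) ↔ ((q → ¬p) → ¬r)): β-rule — branch into ¬(((t ↔ q) ↔ t) → ((p ↔ ¬p) ∧ q)), ((q → ¬p) → ¬r)  //  ¬¬(((t ↔ q) ↔ t) → ((p ↔ ¬p) ∧ q)), ¬((q → ¬p) → ¬r).
  branch 1 (add ¬(((t ↔ q) ↔ t) → ((p ↔ ¬p) ∧ q)), ((q → ¬p) → ¬r)):
    ¬(((t ↔ q) ↔ t) → ((p ↔ ¬p) ∧ q)): α-rule — add ((t ↔ q) ↔ t), ¬((p ↔ ¬p) ∧ q).
    ((q → ¬p) → ¬r): β-rule — branch into ¬(q → ¬p)  //  ¬r.
      branch 1.1 (add ¬(q → ¬p)):
        ¬(q → ¬p): α-rule — add q, ¬¬p.
        ((t ↔ q) ↔ t): β-rule — branch into (t ↔ q), t  //  ¬(t ↔ q), ¬t.
          branch 1.1.1 (add (t ↔ q), t):
            ¬((p ↔ ¬p) ∧ q): β-rule — branch into ¬(p ↔ ¬p)  //  ¬q.
              branch 1.1.1.1 (add ¬(p ↔ ¬p)):
                (t ↔ q): β-rule — branch into t, q  //  ¬t, ¬q.
                  branch 1.1.1.1.1 (add t, q):
                    ¬(p ↔ ¬p): β-rule — branch into p, ¬¬p  //  ¬p, ¬p.
                      branch 1.1.1.1.1.1 (add p, ¬¬p):
                        ○ open, literals {p=true, q=true, t=true}.
                      branch 1.1.1.1.1.2 (add ¬p, ¬p):
                        × closes — contains both p and ¬p.
                  branch 1.1.1.1.2 (add ¬t, ¬q):
                    × closes — contains both t and ¬t.
              branch 1.1.1.2 (add ¬q):
                × closes — contains both q and ¬q.
          branch 1.1.2 (add ¬(t ↔ q), ¬t):
            ¬((p ↔ ¬p) ∧ q): β-rule — branch into ¬(p ↔ ¬p)  //  ¬q.
              branch 1.1.2.1 (add ¬(p ↔ ¬p)):
                ¬(t ↔ q): β-rule — branch into t, ¬q  //  ¬t, q.
                  branch 1.1.2.1.1 (add t, ¬q):
                    × closes — contains both t and ¬t.
                  branch 1.1.2.1.2 (add ¬t, q):
                    ¬(p ↔ ¬p): β-rule — branch into p, ¬¬p  //  ¬p, ¬p.
                      branch 1.1.2.1.2.1 (add p, ¬¬p):
                        ○ open, literals {p=true, q=true, t=false}.
                      branch 1.1.2.1.2.2 (add ¬p, ¬p):
                        × closes — contains both p and ¬p.
              branch 1.1.2.2 (add ¬q):
                × closes — contains both q and ¬q.
      branch 1.2 (add ¬r):
        ((t ↔ q) ↔ t): β-rule — branch into (t ↔ q), t  //  ¬(t ↔ q), ¬t.
          branch 1.2.1 (add (t ↔ q), t):
            ¬((p ↔ ¬p) ∧ q): β-rule — branch into ¬(p ↔ ¬p)  //  ¬q.
              branch 1.2.1.1 (add ¬(p ↔ ¬p)):
                (t ↔ q): β-rule — branch into t, q  //  ¬t, ¬q.
                  branch 1.2.1.1.1 (add t, q):
                    ¬(p ↔ ¬p): β-rule — branch into p, ¬¬p  //  ¬p, ¬p.
                      branch 1.2.1.1.1.1 (add p, ¬¬p):
                        ○ open, literals {p=true, q=true, r=false, t=true}.
                      branch 1.2.1.1.1.2 (add ¬p, ¬p):
                        ○ open, literals {p=false, q=true, r=false, t=true}.
                  branch 1.2.1.1.2 (add ¬t, ¬q):
                    × closes — contains both t and ¬t.
              branch 1.2.1.2 (add ¬q):
                (t ↔ q): β-rule — branch into t, q  //  ¬t, ¬q.
                  branch 1.2.1.2.1 (add t, q):
                    × closes — contains both q and ¬q.
                  branch 1.2.1.2.2 (add ¬t, ¬q):
                    × closes — contains both t and ¬t.
          branch 1.2.2 (add ¬(t ↔ q), ¬t):
            ¬((p ↔ ¬p) ∧ q): β-rule — branch into ¬(p ↔ ¬p)  //  ¬q.
              branch 1.2.2.1 (add ¬(p ↔ ¬p)):
                ¬(t ↔ q): β-rule — branch into t, ¬q  //  ¬t, q.
                  branch 1.2.2.1.1 (add t, ¬q):
                    × closes — contains both t and ¬t.
                  branch 1.2.2.1.2 (add ¬t, q):
                    ¬(p ↔ ¬p): β-rule — branch into p, ¬¬p  //  ¬p, ¬p.
                      branch 1.2.2.1.2.1 (add p, ¬¬p):
                        ○ open, literals {p=true, q=true, r=false, t=false}.
                      branch 1.2.2.1.2.2 (add ¬p, ¬p):
                        ○ open, literals {p=false, q=true, r=false, t=false}.
              branch 1.2.2.2 (add ¬q):
                ¬(t ↔ q): β-rule — branch into t, ¬q  //  ¬t, q.
                  branch 1.2.2.2.1 (add t, ¬q):
                    × closes — contains both t and ¬t.
                  branch 1.2.2.2.2 (add ¬t, q):
                    × closes — contains both q and ¬q.
  branch 2 (add ¬¬(((t ↔ q) ↔ t) → ((p ↔ ¬p) ∧ q)), ¬((q → ¬p) → ¬r)):
    ¬((q → ¬p) → ¬r): α-rule — add (q → ¬p), ¬¬r.
    ¬¬(((t ↔ q) ↔ t) → ((p ↔ ¬p) ∧ q)): β-rule — branch into ¬((t ↔ q) ↔ t)  //  ((p ↔ ¬p) ∧ q).
      branch 2.1 (add ¬((t ↔ q) ↔ t)):
        (q → ¬p): β-rule — branch into ¬q  //  ¬p.
          branch 2.1.1 (add ¬q):
            ¬((t ↔ q) ↔ t): β-rule — branch into (t ↔ q), ¬t  //  ¬(t ↔ q), t.
              branch 2.1.1.1 (add (t ↔ q), ¬t):
                (t ↔ q): β-rule — branch into t, q  //  ¬t, ¬q.
                  branch 2.1.1.1.1 (add t, q):
                    × closes — contains both t and ¬t.
                  branch 2.1.1.1.2 (add ¬t, ¬q):
                    ○ open, literals {q=false, r=true, t=false}.
              branch 2.1.1.2 (add ¬(t ↔ q), t):
                ¬(t ↔ q): β-rule — branch into t, ¬q  //  ¬t, q.
                  branch 2.1.1.2.1 (add t, ¬q):
                    ○ open, literals {q=false, r=true, t=true}.
                  branch 2.1.1.2.2 (add ¬t, q):
                    × closes — contains both t and ¬t.
          branch 2.1.2 (add ¬p):
            ¬((t ↔ q) ↔ t): β-rule — branch into (t ↔ q), ¬t  //  ¬(t ↔ q), t.
              branch 2.1.2.1 (add (t ↔ q), ¬t):
                (t ↔ q): β-rule — branch into t, q  //  ¬t, ¬q.
                  branch 2.1.2.1.1 (add t, q):
                    × closes — contains both t and ¬t.
                  branch 2.1.2.1.2 (add ¬t, ¬q):
                    ○ open, literals {p=false, q=false, r=true, t=false}.
              branch 2.1.2.2 (add ¬(t ↔ q), t):
                ¬(t ↔ q): β-rule — branch into t, ¬q  //  ¬t, q.
                  branch 2.1.2.2.1 (add t, ¬q):
                    ○ open, literals {p=false, q=false, r=true, t=true}.
                  branch 2.1.2.2.2 (add ¬t, q):
                    × closes — contains both t and ¬t.
      branch 2.2 (add ((p ↔ ¬p) ∧ q)):
        ((p ↔ ¬p) ∧ q): α-rule — add (p ↔ ¬p), q.
        (q → ¬p): β-rule — branch into ¬q  //  ¬p.
          branch 2.2.1 (add ¬q):
            × closes — contains both q and ¬q.
          branch 2.2.2 (add ¬p):
            (p ↔ ¬p): β-rule — branch into p, ¬p  //  ¬p, ¬¬p.
              branch 2.2.2.1 (add p, ¬p):
                × closes — contains both p and ¬p.
              branch 2.2.2.2 (add ¬p, ¬¬p):
                × closes — contains both p and ¬p.
19 branches closed, 10 open.
Each open branch fixes some atoms; the unmentioned ones are free. Counting distinct full assignments: branch {p=true, q=true, t=true} (r, s) contributes 4 new; branch {p=true, q=true, t=false} (r, s) contributes 4 new; branch {p=true, q=true, r=false, t=true} (s) contributes 0 new; branch {p=false, q=true, r=false, t=true} (s) contributes 2 new; branch {p=true, q=true, r=false, t=false} (s) contributes 0 new; branch {p=false, q=true, r=false, t=false} (s) contributes 2 new; branch {q=false, r=true, t=false} (p, s) contributes 4 new; branch {q=false, r=true, t=true} (p, s) contributes 4 new; branch {p=false, q=false, r=true, t=false} (s) contributes 0 new; branch {p=false, q=false, r=true, t=true} (s) contributes 0 new. Total: 20.

20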